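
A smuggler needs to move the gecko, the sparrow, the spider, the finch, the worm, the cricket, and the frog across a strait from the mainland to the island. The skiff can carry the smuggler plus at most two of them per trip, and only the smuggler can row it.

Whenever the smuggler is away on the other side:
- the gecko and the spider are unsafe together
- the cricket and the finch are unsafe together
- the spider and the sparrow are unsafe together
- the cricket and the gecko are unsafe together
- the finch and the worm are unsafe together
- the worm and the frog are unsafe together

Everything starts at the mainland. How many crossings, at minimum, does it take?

impossible

Whatever the first load, the items left behind include a forbidden pair without the smuggler. No opening move is safe, so no plan exists.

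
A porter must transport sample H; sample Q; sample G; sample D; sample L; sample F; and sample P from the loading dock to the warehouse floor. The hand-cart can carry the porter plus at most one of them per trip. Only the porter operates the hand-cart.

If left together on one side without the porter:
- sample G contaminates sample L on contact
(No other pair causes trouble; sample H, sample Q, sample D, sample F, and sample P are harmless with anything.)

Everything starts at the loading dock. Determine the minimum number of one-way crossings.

13

Counting alone: the porter can take at most 1 across per trip to the warehouse floor, so moving all 7 needs at least 7 loaded trips out, with a return between consecutive ones — at least 13 crossings.
The plan below uses exactly 13 crossings, so it is optimal:
1. Porter goes to the warehouse floor with sample G.  [the loading dock: sample D, sample F, sample H, sample L, sample P, sample Q | the warehouse floor: sample G]
2. Porter goes back to the loading dock alone.  [the loading dock: sample D, sample F, sample H, sample L, sample P, sample Q | the warehouse floor: sample G]
3. Porter goes to the warehouse floor with sample H.  [the loading dock: sample D, sample F, sample L, sample P, sample Q | the warehouse floor: sample G, sample H]
4. Porter goes back to the loading dock alone.  [the loading dock: sample D, sample F, sample L, sample P, sample Q | the warehouse floor: sample G, sample H]
5. Porter goes to the warehouse floor with sample Q.  [the loading dock: sample D, sample F, sample L, sample P | the warehouse floor: sample G, sample H, sample Q]
6. Porter goes back to the loading dock alone.  [the loading dock: sample D, sample F, sample L, sample P | the warehouse floor: sample G, sample H, sample Q]
7. Porter goes to the warehouse floor with sample D.  [the loading dock: sample F, sample L, sample P | the warehouse floor: sample D, sample G, sample H, sample Q]
8. Porter goes back to the loading dock alone.  [the loading dock: sample F, sample L, sample P | the warehouse floor: sample D, sample G, sample H, sample Q]
9. Porter goes to the warehouse floor with sample F.  [the loading dock: sample L, sample P | the warehouse floor: sample D, sample F, sample G, sample H, sample Q]
10. Porter goes back to the loading dock alone.  [the loading dock: sample L, sample P | the warehouse floor: sample D, sample F, sample G, sample H, sample Q]
11. Porter goes to the warehouse floor with sample P.  [the loading dock: sample L | the warehouse floor: sample D, sample F, sample G, sample H, sample P, sample Q]
12. Porter goes back to the loading dock alone.  [the loading dock: sample L | the warehouse floor: sample D, sample F, sample G, sample H, sample P, sample Q]
13. Porter goes to the warehouse floor with sample L.  [the loading dock: — | the warehouse floor: sample D, sample F, sample G, sample H, sample L, sample P, sample Q]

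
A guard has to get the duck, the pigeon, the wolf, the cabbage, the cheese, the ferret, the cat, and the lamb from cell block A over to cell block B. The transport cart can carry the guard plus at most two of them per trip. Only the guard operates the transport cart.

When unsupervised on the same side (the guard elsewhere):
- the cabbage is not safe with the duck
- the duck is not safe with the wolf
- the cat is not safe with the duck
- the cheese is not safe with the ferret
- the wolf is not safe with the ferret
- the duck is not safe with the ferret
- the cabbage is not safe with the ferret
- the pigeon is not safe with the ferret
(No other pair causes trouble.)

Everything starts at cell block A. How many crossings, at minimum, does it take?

13

Counting alone: the guard can take at most 2 across per trip to cell block B, so moving all 8 needs at least 4 loaded trips out, with a return between consecutive ones — at least 7 crossings.
The safety rule pushes this higher. Following every safe sequence of crossings, the most of the 8 that can be at cell block B as the transport cart arrives there on crossings 7, 9, 11 is 5, 6, 7 respectively — never all 8.
So no plan with fewer than 13 crossings exists, and this one achieves 13:
1. Guard goes to cell block B with the duck and the ferret.  [cell block A: the cabbage, the cat, the cheese, the lamb, the pigeon, the wolf | cell block B: the duck, the ferret]
2. Guard goes back to cell block A with the duck.  [cell block A: the cabbage, the cat, the cheese, the duck, the lamb, the pigeon, the wolf | cell block B: the ferret]
3. Guard goes to cell block B with the duck and the pigeon.  [cell block A: the cabbage, the cat, the cheese, the lamb, the wolf | cell block B: the duck, the ferret, the pigeon]
4. Guard goes back to cell block A with the ferret.  [cell block A: the cabbage, the cat, the cheese, the ferret, the lamb, the wolf | cell block B: the duck, the pigeon]
5. Guard goes to cell block B with the cheese and the ferret.  [cell block A: the cabbage, the cat, the lamb, the wolf | cell block B: the cheese, the duck, the ferret, the pigeon]
6. Guard goes back to cell block A with the ferret.  [cell block A: the cabbage, the cat, the ferret, the lamb, the wolf | cell block B: the cheese, the duck, the pigeon]
7. Guard goes to cell block B with the cabbage and the wolf.  [cell block A: the cat, the ferret, the lamb | cell block B: the cabbage, the cheese, the duck, the pigeon, the wolf]
8. Guard goes back to cell block A with the duck.  [cell block A: the cat, the duck, the ferret, the lamb | cell block B: the cabbage, the cheese, the pigeon, the wolf]
9. Guard goes to cell block B with the cat and the duck.  [cell block A: the ferret, the lamb | cell block B: the cabbage, the cat, the cheese, the duck, the pigeon, the wolf]
10. Guard goes back to cell block A with the duck.  [cell block A: the duck, the ferret, the lamb | cell block B: the cabbage, the cat, the cheese, the pigeon, the wolf]
11. Guard goes to cell block B with the duck and the lamb.  [cell block A: the ferret | cell block B: the cabbage, the cat, the cheese, the duck, the lamb, the pigeon, the wolf]
12. Guard goes back to cell block A with the duck.  [cell block A: the duck, the ferret | cell block B: the cabbage, the cat, the cheese, the lamb, the pigeon, the wolf]
13. Guard goes to cell block B with the duck and the ferret.  [cell block A: — | cell block B: the cabbage, the cat, the cheese, the duck, the ferret, the lamb, the pigeon, the wolf]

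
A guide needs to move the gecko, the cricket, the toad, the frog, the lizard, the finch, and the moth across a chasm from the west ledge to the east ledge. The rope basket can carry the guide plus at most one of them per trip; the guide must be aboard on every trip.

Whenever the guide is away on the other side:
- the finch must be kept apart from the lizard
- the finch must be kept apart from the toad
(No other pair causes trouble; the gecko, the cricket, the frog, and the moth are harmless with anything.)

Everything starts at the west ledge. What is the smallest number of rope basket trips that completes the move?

15

Counting alone: the guide can take at most 1 across per trip to the east ledge, so moving all 7 needs at least 7 loaded trips out, with a return between consecutive ones — at least 13 crossings.
The safety rule pushes this higher. Following every safe sequence of crossings, the most of the 7 that can be at the east ledge as the rope basket arrives there on crossing 13 is 6 — never all 7.
So no plan with fewer than 15 crossings exists, and this one achieves 15:
1. Guide goes to the east ledge with the finch.  [the west ledge: the cricket, the frog, the gecko, the lizard, the moth, the toad | the east ledge: the finch]
2. Guide goes back to the west ledge alone.  [the west ledge: the cricket, the frog, the gecko, the lizard, the moth, the toad | the east ledge: the finch]
3. Guide goes to the east ledge with the gecko.  [the west ledge: the cricket, the frog, the lizard, the moth, the toad | the east ledge: the finch, the gecko]
4. Guide goes back to the west ledge alone.  [the west ledge: the cricket, the frog, the lizard, the moth, the toad | the east ledge: the finch, the gecko]
5. Guide goes to the east ledge with the cricket.  [the west ledge: the frog, the lizard, the moth, the toad | the east ledge: the cricket, the finch, the gecko]
6. Guide goes back to the west ledge alone.  [the west ledge: the frog, the lizard, the moth, the toad | the east ledge: the cricket, the finch, the gecko]
7. Guide goes to the east ledge with the toad.  [the west ledge: the frog, the lizard, the moth | the east ledge: the cricket, the finch, the gecko, the toad]
8. Guide goes back to the west ledge with the finch.  [the west ledge: the finch, the frog, the lizard, the moth | the east ledge: the cricket, the gecko, the toad]
9. Guide goes to the east ledge with the lizard.  [the west ledge: the finch, the frog, the moth | the east ledge: the cricket, the gecko, the lizard, the toad]
10. Guide goes back to the west ledge alone.  [the west ledge: the finch, the frog, the moth | the east ledge: the cricket, the gecko, the lizard, the toad]
11. Guide goes to the east ledge with the frog.  [the west ledge: the finch, the moth | the east ledge: the cricket, the frog, the gecko, the lizard, the toad]
12. Guide goes back to the west ledge alone.  [the west ledge: the finch, the moth | the east ledge: the cricket, the frog, the gecko, the lizard, the toad]
13. Guide goes to the east ledge with the moth.  [the west ledge: the finch | the east ledge: the cricket, the frog, the gecko, the lizard, the moth, the toad]
14. Guide goes back to the west ledge alone.  [the west ledge: the finch | the east ledge: the cricket, the frog, the gecko, the lizard, the moth, the toad]
15. Guide goes to the east ledge with the finch.  [the west ledge: — | the east ledge: the cricket, the finch, the frog, the gecko, the lizard, the moth, the toad]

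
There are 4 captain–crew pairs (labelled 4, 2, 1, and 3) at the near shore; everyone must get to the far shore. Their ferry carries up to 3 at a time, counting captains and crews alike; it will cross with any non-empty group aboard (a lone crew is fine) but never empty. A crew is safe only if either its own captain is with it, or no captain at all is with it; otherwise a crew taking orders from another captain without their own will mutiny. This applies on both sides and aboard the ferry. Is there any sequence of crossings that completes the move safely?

Yes

1. captain 4 and crew 4 cross → the far shore.
2. captain 4 crosses ← the near shore.
3. captain 2, captain 4, and crew 2 cross → the far shore.
4. captain 4 and crew 4 cross ← the near shore.
5. captain 1, captain 3, and captain 4 cross → the far shore.
6. crew 2 crosses ← the near shore.
7. crew 2 and crew 4 cross → the far shore.
8. crew 4 crosses ← the near shore.
9. crew 1, crew 3, and crew 4 cross → the far shore.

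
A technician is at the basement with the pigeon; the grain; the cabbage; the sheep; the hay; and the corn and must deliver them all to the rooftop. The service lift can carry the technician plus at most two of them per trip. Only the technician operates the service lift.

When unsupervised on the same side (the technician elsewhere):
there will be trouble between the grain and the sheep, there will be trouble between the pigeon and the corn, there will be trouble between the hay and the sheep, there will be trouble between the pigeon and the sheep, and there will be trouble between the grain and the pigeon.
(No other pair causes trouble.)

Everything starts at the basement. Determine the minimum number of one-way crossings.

Counting alone: the technician can take at most 2 across per trip to the rooftop, so moving all 6 needs at least 3 loaded trips out, with a return between consecutive ones — at least 5 crossings.
The safety rule pushes this higher. Following every safe sequence of crossings, the most of the 6 that can be at the rooftop as the service lift arrives there on crossings 5, 7 is 4, 5 respectively — never all 6.
So no plan with fewer than 9 crossings exists, and this one achieves 9:
1. Technician goes to the rooftop with the pigeon and the sheep.
2. Technician goes back to the basement with the pigeon.
3. Technician goes to the rooftop with the cabbage and the pigeon.
4. Technician goes back to the basement with the pigeon.
5. Technician goes to the rooftop with the hay and the pigeon.
6. Technician goes back to the basement with the sheep.
7. Technician goes to the rooftop with the corn and the grain.
8. Technician goes back to the basement with the pigeon.
9. Technician goes to the rooftop with the pigeon and the sheep.

9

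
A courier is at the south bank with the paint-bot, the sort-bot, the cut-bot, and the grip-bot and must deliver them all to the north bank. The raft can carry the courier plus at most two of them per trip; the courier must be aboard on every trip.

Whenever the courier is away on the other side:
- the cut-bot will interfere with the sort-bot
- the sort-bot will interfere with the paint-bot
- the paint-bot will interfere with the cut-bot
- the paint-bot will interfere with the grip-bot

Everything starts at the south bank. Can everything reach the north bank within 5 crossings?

Yes — this plan uses 5 crossings (≤ 5):
1. Courier goes to the north bank with the paint-bot and the sort-bot.  [the south bank: the cut-bot, the grip-bot | the north bank: the paint-bot, the sort-bot]
2. Courier goes back to the south bank with the paint-bot.  [the south bank: the cut-bot, the grip-bot, the paint-bot | the north bank: the sort-bot]
3. Courier goes to the north bank with the grip-bot and the paint-bot.  [the south bank: the cut-bot | the north bank: the grip-bot, the paint-bot, the sort-bot]
4. Courier goes back to the south bank with the paint-bot.  [the south bank: the cut-bot, the paint-bot | the north bank: the grip-bot, the sort-bot]
5. Courier goes to the north bank with the cut-bot and the paint-bot.  [the south bank: — | the north bank: the cut-bot, the grip-bot, the paint-bot, the sort-bot]

Yes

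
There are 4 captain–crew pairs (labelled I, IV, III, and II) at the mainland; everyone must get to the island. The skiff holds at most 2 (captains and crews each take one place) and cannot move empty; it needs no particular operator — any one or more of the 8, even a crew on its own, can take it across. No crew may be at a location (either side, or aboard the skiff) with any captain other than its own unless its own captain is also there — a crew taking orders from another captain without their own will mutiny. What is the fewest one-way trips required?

Following every safe sequence of crossings from the start, the most of the 8 that can be at the island as the skiff arrives there on crossings 1, 3, 5 is 2, 3, 4 respectively; the best ever achieved is 4 of 8.
From crossing 7 on, no configuration arises that was not already reachable earlier: only 44 distinct safe configurations (who is on which side, and where the skiff is) can ever be reached, none of them has everyone across, and every continuation just revisits them. So no valid plan exists.

impossible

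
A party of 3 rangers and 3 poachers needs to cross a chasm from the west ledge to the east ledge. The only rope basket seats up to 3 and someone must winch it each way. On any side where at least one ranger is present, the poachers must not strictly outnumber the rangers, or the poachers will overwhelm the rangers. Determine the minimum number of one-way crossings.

5

Counting alone: each trip to the east ledge takes at most 3 across and each return brings at least 1 back, so after t trips out (and t−1 returns) at most 3t − (t−1) of the 6 are across; that first reaches 6 at t = 3, so at least 5 crossings are needed.
The plan below uses exactly 5 crossings, so it is optimal:
1. 2 poachers → the east ledge.  (the west ledge: 3R 1P; the east ledge: 0R 2P)
2. 1 poacher ← the west ledge.  (the west ledge: 3R 2P; the east ledge: 0R 1P)
3. 3 rangers → the east ledge.  (the west ledge: 0R 2P; the east ledge: 3R 1P)
4. 1 poacher ← the west ledge.  (the west ledge: 0R 3P; the east ledge: 3R 0P)
5. 3 poachers → the east ledge.  (the west ledge: 0R 0P; the east ledge: 3R 3P)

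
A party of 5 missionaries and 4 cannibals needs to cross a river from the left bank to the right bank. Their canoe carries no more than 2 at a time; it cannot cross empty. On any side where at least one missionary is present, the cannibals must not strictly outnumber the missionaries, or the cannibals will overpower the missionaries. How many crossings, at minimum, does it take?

Counting alone: each trip to the right bank takes at most 2 across and each return brings at least 1 back, so after t trips out (and t−1 returns) at most 2t − (t−1) of the 9 are across; that first reaches 9 at t = 8, so at least 15 crossings are needed.
The plan below uses exactly 15 crossings, so it is optimal:
1. 2 cannibals → the right bank.  (the left bank: 5M 2C; the right bank: 0M 2C)
2. 1 cannibal ← the left bank.  (the left bank: 5M 3C; the right bank: 0M 1C)
3. 2 cannibals → the right bank.  (the left bank: 5M 1C; the right bank: 0M 3C)
4. 1 cannibal ← the left bank.  (the left bank: 5M 2C; the right bank: 0M 2C)
5. 2 missionaries → the right bank.  (the left bank: 3M 2C; the right bank: 2M 2C)
6. 1 cannibal ← the left bank.  (the left bank: 3M 3C; the right bank: 2M 1C)
7. 1 missionary and 1 cannibal → the right bank.  (the left bank: 2M 2C; the right bank: 3M 2C)
8. 1 missionary ← the left bank.  (the left bank: 3M 2C; the right bank: 2M 2C)
9. 1 missionary and 1 cannibal → the right bank.  (the left bank: 2M 1C; the right bank: 3M 3C)
10. 1 cannibal ← the left bank.  (the left bank: 2M 2C; the right bank: 3M 2C)
11. 1 missionary and 1 cannibal → the right bank.  (the left bank: 1M 1C; the right bank: 4M 3C)
12. 1 missionary ← the left bank.  (the left bank: 2M 1C; the right bank: 3M 3C)
13. 1 missionary and 1 cannibal → the right bank.  (the left bank: 1M 0C; the right bank: 4M 4C)
14. 1 cannibal ← the left bank.  (the left bank: 1M 1C; the right bank: 4M 3C)
15. 1 missionary and 1 cannibal → the right bank.  (the left bank: 0M 0C; the right bank: 5M 4C)

15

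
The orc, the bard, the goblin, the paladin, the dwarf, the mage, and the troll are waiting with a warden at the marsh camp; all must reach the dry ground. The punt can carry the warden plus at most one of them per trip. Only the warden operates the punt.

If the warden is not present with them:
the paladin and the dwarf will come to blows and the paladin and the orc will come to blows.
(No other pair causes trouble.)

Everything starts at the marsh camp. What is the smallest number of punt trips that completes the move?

Counting alone: the warden can take at most 1 across per trip to the dry ground, so moving all 7 needs at least 7 loaded trips out, with a return between consecutive ones — at least 13 crossings.
The safety rule pushes this higher. Following every safe sequence of crossings, the most of the 7 that can be at the dry ground as the punt arrives there on crossing 13 is 6 — never all 7.
So no plan with fewer than 15 crossings exists, and this one achieves 15:
1. Warden goes to the dry ground with the paladin.
2. Warden goes back to the marsh camp alone.
3. Warden goes to the dry ground with the orc.
4. Warden goes back to the marsh camp with the paladin.
5. Warden goes to the dry ground with the dwarf.
6. Warden goes back to the marsh camp alone.
7. Warden goes to the dry ground with the bard.
8. Warden goes back to the marsh camp alone.
9. Warden goes to the dry ground with the goblin.
10. Warden goes back to the marsh camp alone.
11. Warden goes to the dry ground with the mage.
12. Warden goes back to the marsh camp alone.
13. Warden goes to the dry ground with the troll.
14. Warden goes back to the marsh camp alone.
15. Warden goes to the dry ground with the paladin.

15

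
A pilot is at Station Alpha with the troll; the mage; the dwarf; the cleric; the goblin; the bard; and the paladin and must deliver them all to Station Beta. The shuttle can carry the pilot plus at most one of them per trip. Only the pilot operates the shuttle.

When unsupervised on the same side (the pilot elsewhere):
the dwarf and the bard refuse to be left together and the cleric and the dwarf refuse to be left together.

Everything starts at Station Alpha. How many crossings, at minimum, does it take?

15

Counting alone: the pilot can take at most 1 across per trip to Station Beta, so moving all 7 needs at least 7 loaded trips out, with a return between consecutive ones — at least 13 crossings.
The safety rule pushes this higher. Following every safe sequence of crossings, the most of the 7 that can be at Station Beta as the shuttle arrives there on crossing 13 is 6 — never all 7.
So no plan with fewer than 15 crossings exists, and this one achieves 15:
1. Pilot goes to Station Beta with the dwarf.  [Station Alpha: the bard, the cleric, the goblin, the mage, the paladin, the troll | Station Beta: the dwarf]
2. Pilot goes back to Station Alpha alone.  [Station Alpha: the bard, the cleric, the goblin, the mage, the paladin, the troll | Station Beta: the dwarf]
3. Pilot goes to Station Beta with the troll.  [Station Alpha: the bard, the cleric, the goblin, the mage, the paladin | Station Beta: the dwarf, the troll]
4. Pilot goes back to Station Alpha alone.  [Station Alpha: the bard, the cleric, the goblin, the mage, the paladin | Station Beta: the dwarf, the troll]
5. Pilot goes to Station Beta with the mage.  [Station Alpha: the bard, the cleric, the goblin, the paladin | Station Beta: the dwarf, the mage, the troll]
6. Pilot goes back to Station Alpha alone.  [Station Alpha: the bard, the cleric, the goblin, the paladin | Station Beta: the dwarf, the mage, the troll]
7. Pilot goes to Station Beta with the cleric.  [Station Alpha: the bard, the goblin, the paladin | Station Beta: the cleric, the dwarf, the mage, the troll]
8. Pilot goes back to Station Alpha with the dwarf.  [Station Alpha: the bard, the dwarf, the goblin, the paladin | Station Beta: the cleric, the mage, the troll]
9. Pilot goes to Station Beta with the bard.  [Station Alpha: the dwarf, the goblin, the paladin | Station Beta: the bard, the cleric, the mage, the troll]
10. Pilot goes back to Station Alpha alone.  [Station Alpha: the dwarf, the goblin, the paladin | Station Beta: the bard, the cleric, the mage, the troll]
11. Pilot goes to Station Beta with the goblin.  [Station Alpha: the dwarf, the paladin | Station Beta: the bard, the cleric, the goblin, the mage, the troll]
12. Pilot goes back to Station Alpha alone.  [Station Alpha: the dwarf, the paladin | Station Beta: the bard, the cleric, the goblin, the mage, the troll]
13. Pilot goes to Station Beta with the paladin.  [Station Alpha: the dwarf | Station Beta: the bard, the cleric, the goblin, the mage, the paladin, the troll]
14. Pilot goes back to Station Alpha alone.  [Station Alpha: the dwarf | Station Beta: the bard, the cleric, the goblin, the mage, the paladin, the troll]
15. Pilot goes to Station Beta with the dwarf.  [Station Alpha: — | Station Beta: the bard, the cleric, the dwarf, the goblin, the mage, the paladin, the troll]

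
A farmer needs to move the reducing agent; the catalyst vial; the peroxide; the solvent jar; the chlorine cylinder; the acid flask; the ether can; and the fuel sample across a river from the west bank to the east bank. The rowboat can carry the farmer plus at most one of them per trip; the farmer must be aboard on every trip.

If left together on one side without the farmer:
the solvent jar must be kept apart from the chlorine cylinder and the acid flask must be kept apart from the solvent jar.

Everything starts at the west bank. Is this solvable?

Yes

1. Farmer goes to the east bank with the solvent jar.  [the west bank: the acid flask, the catalyst vial, the chlorine cylinder, the ether can, the fuel sample, the peroxide, the reducing agent | the east bank: the solvent jar]
2. Farmer goes back to the west bank alone.  [the west bank: the acid flask, the catalyst vial, the chlorine cylinder, the ether can, the fuel sample, the peroxide, the reducing agent | the east bank: the solvent jar]
3. Farmer goes to the east bank with the reducing agent.  [the west bank: the acid flask, the catalyst vial, the chlorine cylinder, the ether can, the fuel sample, the peroxide | the east bank: the reducing agent, the solvent jar]
4. Farmer goes back to the west bank alone.  [the west bank: the acid flask, the catalyst vial, the chlorine cylinder, the ether can, the fuel sample, the peroxide | the east bank: the reducing agent, the solvent jar]
5. Farmer goes to the east bank with the catalyst vial.  [the west bank: the acid flask, the chlorine cylinder, the ether can, the fuel sample, the peroxide | the east bank: the catalyst vial, the reducing agent, the solvent jar]
6. Farmer goes back to the west bank alone.  [the west bank: the acid flask, the chlorine cylinder, the ether can, the fuel sample, the peroxide | the east bank: the catalyst vial, the reducing agent, the solvent jar]
7. Farmer goes to the east bank with the peroxide.  [the west bank: the acid flask, the chlorine cylinder, the ether can, the fuel sample | the east bank: the catalyst vial, the peroxide, the reducing agent, the solvent jar]
8. Farmer goes back to the west bank alone.  [the west bank: the acid flask, the chlorine cylinder, the ether can, the fuel sample | the east bank: the catalyst vial, the peroxide, the reducing agent, the solvent jar]
9. Farmer goes to the east bank with the chlorine cylinder.  [the west bank: the acid flask, the ether can, the fuel sample | the east bank: the catalyst vial, the chlorine cylinder, the peroxide, the reducing agent, the solvent jar]
10. Farmer goes back to the west bank with the solvent jar.  [the west bank: the acid flask, the ether can, the fuel sample, the solvent jar | the east bank: the catalyst vial, the chlorine cylinder, the peroxide, the reducing agent]
11. Farmer goes to the east bank with the acid flask.  [the west bank: the ether can, the fuel sample, the solvent jar | the east bank: the acid flask, the catalyst vial, the chlorine cylinder, the peroxide, the reducing agent]
12. Farmer goes back to the west bank alone.  [the west bank: the ether can, the fuel sample, the solvent jar | the east bank: the acid flask, the catalyst vial, the chlorine cylinder, the peroxide, the reducing agent]
13. Farmer goes to the east bank with the ether can.  [the west bank: the fuel sample, the solvent jar | the east bank: the acid flask, the catalyst vial, the chlorine cylinder, the ether can, the peroxide, the reducing agent]
14. Farmer goes back to the west bank alone.  [the west bank: the fuel sample, the solvent jar | the east bank: the acid flask, the catalyst vial, the chlorine cylinder, the ether can, the peroxide, the reducing agent]
15. Farmer goes to the east bank with the fuel sample.  [the west bank: the solvent jar | the east bank: the acid flask, the catalyst vial, the chlorine cylinder, the ether can, the fuel sample, the peroxide, the reducing agent]
16. Farmer goes back to the west bank alone.  [the west bank: the solvent jar | the east bank: the acid flask, the catalyst vial, the chlorine cylinder, the ether can, the fuel sample, the peroxide, the reducing agent]
17. Farmer goes to the east bank with the solvent jar.  [the west bank: — | the east bank: the acid flask, the catalyst vial, the chlorine cylinder, the ether can, the fuel sample, the peroxide, the reducing agent, the solvent jar]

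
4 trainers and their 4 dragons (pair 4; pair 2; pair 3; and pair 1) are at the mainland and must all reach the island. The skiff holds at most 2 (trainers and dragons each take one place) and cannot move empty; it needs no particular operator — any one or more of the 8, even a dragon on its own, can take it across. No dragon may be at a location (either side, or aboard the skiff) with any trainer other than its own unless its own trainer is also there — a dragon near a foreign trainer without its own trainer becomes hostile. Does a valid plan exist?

No

Following every safe sequence of crossings from the start, the most of the 8 that can be at the island as the skiff arrives there on crossings 1, 3, 5 is 2, 3, 4 respectively; the best ever achieved is 4 of 8.
From crossing 7 on, no configuration arises that was not already reachable earlier: only 44 distinct safe configurations (who is on which side, and where the skiff is) can ever be reached, none of them has everyone across, and every continuation just revisits them. So no valid plan exists.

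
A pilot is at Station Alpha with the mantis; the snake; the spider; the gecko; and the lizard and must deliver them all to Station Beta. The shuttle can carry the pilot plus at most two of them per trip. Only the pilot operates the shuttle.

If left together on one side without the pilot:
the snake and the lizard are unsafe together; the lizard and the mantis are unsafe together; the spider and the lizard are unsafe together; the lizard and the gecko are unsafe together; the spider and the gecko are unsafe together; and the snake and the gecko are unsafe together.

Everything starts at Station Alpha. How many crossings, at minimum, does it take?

Counting alone: the pilot can take at most 2 across per trip to Station Beta, so moving all 5 needs at least 3 loaded trips out, with a return between consecutive ones — at least 5 crossings.
The safety rule pushes this higher. Following every safe sequence of crossings, the most of the 5 that can be at Station Beta as the shuttle arrives there on crossing 5 is 4 — never all 5.
So no plan with fewer than 7 crossings exists, and this one achieves 7:
1. Pilot goes to Station Beta with the gecko and the lizard.  [Station Alpha: the mantis, the snake, the spider | Station Beta: the gecko, the lizard]
2. Pilot goes back to Station Alpha with the gecko.  [Station Alpha: the gecko, the mantis, the snake, the spider | Station Beta: the lizard]
3. Pilot goes to Station Beta with the gecko and the mantis.  [Station Alpha: the snake, the spider | Station Beta: the gecko, the lizard, the mantis]
4. Pilot goes back to Station Alpha with the lizard.  [Station Alpha: the lizard, the snake, the spider | Station Beta: the gecko, the mantis]
5. Pilot goes to Station Beta with the snake and the spider.  [Station Alpha: the lizard | Station Beta: the gecko, the mantis, the snake, the spider]
6. Pilot goes back to Station Alpha with the gecko.  [Station Alpha: the gecko, the lizard | Station Beta: the mantis, the snake, the spider]
7. Pilot goes to Station Beta with the gecko and the lizard.  [Station Alpha: — | Station Beta: the gecko, the lizard, the mantis, the snake, the spider]

7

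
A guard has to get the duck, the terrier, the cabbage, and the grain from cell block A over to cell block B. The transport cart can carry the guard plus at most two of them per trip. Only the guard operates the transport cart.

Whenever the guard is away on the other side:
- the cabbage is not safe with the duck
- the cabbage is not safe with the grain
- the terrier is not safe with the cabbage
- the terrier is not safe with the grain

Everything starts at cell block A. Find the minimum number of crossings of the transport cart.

5

Counting alone: the guard can take at most 2 across per trip to cell block B, so moving all 4 needs at least 2 loaded trips out, with a return between consecutive ones — at least 3 crossings.
The safety rule pushes this higher. Following every safe sequence of crossings, the most of the 4 that can be at cell block B as the transport cart arrives there on crossing 3 is 3 — never all 4.
So no plan with fewer than 5 crossings exists, and this one achieves 5:
1. Guard goes to cell block B with the cabbage and the terrier.
2. Guard goes back to cell block A with the terrier.
3. Guard goes to cell block B with the duck and the terrier.
4. Guard goes back to cell block A with the cabbage.
5. Guard goes to cell block B with the cabbage and the grain.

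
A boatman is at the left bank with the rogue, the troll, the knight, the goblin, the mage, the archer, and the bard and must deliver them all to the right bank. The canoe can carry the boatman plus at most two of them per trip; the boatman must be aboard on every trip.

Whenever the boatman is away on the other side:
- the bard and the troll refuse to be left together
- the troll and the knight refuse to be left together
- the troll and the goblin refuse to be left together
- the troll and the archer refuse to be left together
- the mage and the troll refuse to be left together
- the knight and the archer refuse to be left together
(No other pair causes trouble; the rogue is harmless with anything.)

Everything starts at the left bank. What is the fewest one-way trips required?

11

Counting alone: the boatman can take at most 2 across per trip to the right bank, so moving all 7 needs at least 4 loaded trips out, with a return between consecutive ones — at least 7 crossings.
The safety rule pushes this higher. Following every safe sequence of crossings, the most of the 7 that can be at the right bank as the canoe arrives there on crossings 7, 9 is 5, 6 respectively — never all 7.
So no plan with fewer than 11 crossings exists, and this one achieves 11:
1. Boatman goes to the right bank with the knight and the troll.  [the left bank: the archer, the bard, the goblin, the mage, the rogue | the right bank: the knight, the troll]
2. Boatman goes back to the left bank with the troll.  [the left bank: the archer, the bard, the goblin, the mage, the rogue, the troll | the right bank: the knight]
3. Boatman goes to the right bank with the rogue and the troll.  [the left bank: the archer, the bard, the goblin, the mage | the right bank: the knight, the rogue, the troll]
4. Boatman goes back to the left bank with the troll.  [the left bank: the archer, the bard, the goblin, the mage, the troll | the right bank: the knight, the rogue]
5. Boatman goes to the right bank with the goblin and the troll.  [the left bank: the archer, the bard, the mage | the right bank: the goblin, the knight, the rogue, the troll]
6. Boatman goes back to the left bank with the troll.  [the left bank: the archer, the bard, the mage, the troll | the right bank: the goblin, the knight, the rogue]
7. Boatman goes to the right bank with the mage and the troll.  [the left bank: the archer, the bard | the right bank: the goblin, the knight, the mage, the rogue, the troll]
8. Boatman goes back to the left bank with the troll.  [the left bank: the archer, the bard, the troll | the right bank: the goblin, the knight, the mage, the rogue]
9. Boatman goes to the right bank with the bard and the troll.  [the left bank: the archer | the right bank: the bard, the goblin, the knight, the mage, the rogue, the troll]
10. Boatman goes back to the left bank with the troll.  [the left bank: the archer, the troll | the right bank: the bard, the goblin, the knight, the mage, the rogue]
11. Boatman goes to the right bank with the archer and the troll.  [the left bank: — | the right bank: the archer, the bard, the goblin, the knight, the mage, the rogue, the troll]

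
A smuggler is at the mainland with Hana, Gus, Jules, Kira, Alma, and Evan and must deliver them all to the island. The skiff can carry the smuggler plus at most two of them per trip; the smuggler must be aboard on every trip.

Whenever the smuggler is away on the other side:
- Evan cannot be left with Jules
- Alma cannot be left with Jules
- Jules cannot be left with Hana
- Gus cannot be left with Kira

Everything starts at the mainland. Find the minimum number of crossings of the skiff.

Counting alone: the smuggler can take at most 2 across per trip to the island, so moving all 6 needs at least 3 loaded trips out, with a return between consecutive ones — at least 5 crossings.
The safety rule pushes this higher. Following every safe sequence of crossings, the most of the 6 that can be at the island as the skiff arrives there on crossing 5 is 5 — never all 6.
So no plan with fewer than 7 crossings exists, and this one achieves 7:
1. Smuggler goes to the island with Gus and Jules.  [the mainland: Alma, Evan, Hana, Kira | the island: Gus, Jules]
2. Smuggler goes back to the mainland alone.  [the mainland: Alma, Evan, Hana, Kira | the island: Gus, Jules]
3. Smuggler goes to the island with Hana.  [the mainland: Alma, Evan, Kira | the island: Gus, Hana, Jules]
4. Smuggler goes back to the mainland with Jules.  [the mainland: Alma, Evan, Jules, Kira | the island: Gus, Hana]
5. Smuggler goes to the island with Alma and Evan.  [the mainland: Jules, Kira | the island: Alma, Evan, Gus, Hana]
6. Smuggler goes back to the mainland alone.  [the mainland: Jules, Kira | the island: Alma, Evan, Gus, Hana]
7. Smuggler goes to the island with Jules and Kira.  [the mainland: — | the island: Alma, Evan, Gus, Hana, Jules, Kira]

7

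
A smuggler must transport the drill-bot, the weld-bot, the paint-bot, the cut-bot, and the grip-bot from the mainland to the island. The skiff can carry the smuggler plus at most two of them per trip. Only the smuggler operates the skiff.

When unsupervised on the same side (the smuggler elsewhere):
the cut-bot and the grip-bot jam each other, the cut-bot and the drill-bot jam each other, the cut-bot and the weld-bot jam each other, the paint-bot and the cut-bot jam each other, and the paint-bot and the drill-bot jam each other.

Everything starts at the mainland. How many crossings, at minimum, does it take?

Counting alone: the smuggler can take at most 2 across per trip to the island, so moving all 5 needs at least 3 loaded trips out, with a return between consecutive ones — at least 5 crossings.
The safety rule pushes this higher. Following every safe sequence of crossings, the most of the 5 that can be at the island as the skiff arrives there on crossing 5 is 4 — never all 5.
So no plan with fewer than 7 crossings exists, and this one achieves 7:
1. Smuggler goes to the island with the cut-bot and the drill-bot.  [the mainland: the grip-bot, the paint-bot, the weld-bot | the island: the cut-bot, the drill-bot]
2. Smuggler goes back to the mainland with the drill-bot.  [the mainland: the drill-bot, the grip-bot, the paint-bot, the weld-bot | the island: the cut-bot]
3. Smuggler goes to the island with the drill-bot and the weld-bot.  [the mainland: the grip-bot, the paint-bot | the island: the cut-bot, the drill-bot, the weld-bot]
4. Smuggler goes back to the mainland with the cut-bot.  [the mainland: the cut-bot, the grip-bot, the paint-bot | the island: the drill-bot, the weld-bot]
5. Smuggler goes to the island with the grip-bot and the paint-bot.  [the mainland: the cut-bot | the island: the drill-bot, the grip-bot, the paint-bot, the weld-bot]
6. Smuggler goes back to the mainland with the drill-bot.  [the mainland: the cut-bot, the drill-bot | the island: the grip-bot, the paint-bot, the weld-bot]
7. Smuggler goes to the island with the cut-bot and the drill-bot.  [the mainland: — | the island: the cut-bot, the drill-bot, the grip-bot, the paint-bot, the weld-bot]

7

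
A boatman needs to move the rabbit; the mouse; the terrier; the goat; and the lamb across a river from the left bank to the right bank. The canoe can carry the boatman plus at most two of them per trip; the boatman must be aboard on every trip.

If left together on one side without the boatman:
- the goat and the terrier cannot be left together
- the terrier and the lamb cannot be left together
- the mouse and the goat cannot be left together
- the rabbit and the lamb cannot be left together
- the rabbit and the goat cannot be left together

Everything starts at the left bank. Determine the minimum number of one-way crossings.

Counting alone: the boatman can take at most 2 across per trip to the right bank, so moving all 5 needs at least 3 loaded trips out, with a return between consecutive ones — at least 5 crossings.
The safety rule pushes this higher. Following every safe sequence of crossings, the most of the 5 that can be at the right bank as the canoe arrives there on crossing 5 is 4 — never all 5.
So no plan with fewer than 7 crossings exists, and this one achieves 7:
1. Boatman goes to the right bank with the goat and the lamb.  [the left bank: the mouse, the rabbit, the terrier | the right bank: the goat, the lamb]
2. Boatman goes back to the left bank alone.  [the left bank: the mouse, the rabbit, the terrier | the right bank: the goat, the lamb]
3. Boatman goes to the right bank with the rabbit.  [the left bank: the mouse, the terrier | the right bank: the goat, the lamb, the rabbit]
4. Boatman goes back to the left bank with the goat and the lamb.  [the left bank: the goat, the lamb, the mouse, the terrier | the right bank: the rabbit]
5. Boatman goes to the right bank with the mouse and the terrier.  [the left bank: the goat, the lamb | the right bank: the mouse, the rabbit, the terrier]
6. Boatman goes back to the left bank alone.  [the left bank: the goat, the lamb | the right bank: the mouse, the rabbit, the terrier]
7. Boatman goes to the right bank with the goat and the lamb.  [the left bank: — | the right bank: the goat, the lamb, the mouse, the rabbit, the terrier]

7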